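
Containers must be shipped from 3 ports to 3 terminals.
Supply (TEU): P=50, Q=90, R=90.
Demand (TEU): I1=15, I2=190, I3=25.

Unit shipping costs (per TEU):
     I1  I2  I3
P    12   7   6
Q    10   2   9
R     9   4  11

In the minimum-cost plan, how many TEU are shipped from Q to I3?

Optimal shipments:
  P->I2: 25 × 7 = 175
  P->I3: 25 × 6 = 150
  Q->I2: 90 × 2 = 180
  R->I1: 15 × 9 = 135
  R->I2: 75 × 4 = 300
Total cost = 940.
The route Q→I3 is not used.

0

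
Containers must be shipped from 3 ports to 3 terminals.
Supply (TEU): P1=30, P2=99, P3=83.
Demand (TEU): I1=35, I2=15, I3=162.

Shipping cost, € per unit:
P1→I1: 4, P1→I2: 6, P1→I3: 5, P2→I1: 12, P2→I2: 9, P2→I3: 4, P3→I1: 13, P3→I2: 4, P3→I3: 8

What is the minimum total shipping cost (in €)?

1145

An optimal shipping plan:
  P1–I1: 30 × €4 = €120
  P2–I3: 99 × €4 = €396
  P3–I1: 5 × €13 = €65
  P3–I2: 15 × €4 = €60
  P3–I3: 63 × €8 = €504
Total = 120 + 396 + 65 + 60 + 504 = €1145.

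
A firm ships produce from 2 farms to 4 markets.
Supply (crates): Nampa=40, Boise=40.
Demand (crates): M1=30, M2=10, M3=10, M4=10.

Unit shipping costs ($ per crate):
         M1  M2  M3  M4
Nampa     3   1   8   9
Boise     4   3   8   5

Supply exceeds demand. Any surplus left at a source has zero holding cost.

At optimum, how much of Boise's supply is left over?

Minimum-cost shipments:
  Nampa–M1: 30 × $3 = $90
  Nampa–M2: 10 × $1 = $10
  Boise–M3: 10 × $8 = $80
  Boise–M4: 10 × $5 = $50
Total cost = $230.
Boise ships 20 of its 40, leaving 20.

20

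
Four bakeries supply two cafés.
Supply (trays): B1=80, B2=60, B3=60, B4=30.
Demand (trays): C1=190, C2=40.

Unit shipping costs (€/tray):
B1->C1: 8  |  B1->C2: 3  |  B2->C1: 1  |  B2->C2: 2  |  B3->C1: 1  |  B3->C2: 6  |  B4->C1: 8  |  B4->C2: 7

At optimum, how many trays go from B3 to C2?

Solving gives:
  B1→C1: 40 × €8 = €320
  B1→C2: 40 × €3 = €120
  B2→C1: 60 × €1 = €60
  B3→C1: 60 × €1 = €60
  B4→C1: 30 × €8 = €240
Total cost = €800.
The route B3→C2 is not used.

0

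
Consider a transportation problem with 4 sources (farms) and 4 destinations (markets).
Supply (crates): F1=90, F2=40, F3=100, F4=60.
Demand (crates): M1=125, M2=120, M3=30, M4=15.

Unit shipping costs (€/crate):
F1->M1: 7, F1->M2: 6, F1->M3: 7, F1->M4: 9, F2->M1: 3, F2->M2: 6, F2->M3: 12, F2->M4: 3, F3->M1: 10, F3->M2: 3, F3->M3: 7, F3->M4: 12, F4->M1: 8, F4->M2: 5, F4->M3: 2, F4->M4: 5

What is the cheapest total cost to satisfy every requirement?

1255

One minimum-cost allocation:
  F1→M1: 85 × €7 = €595
  F1→M2: 5 × €6 = €30
  F2→M1: 40 × €3 = €120
  F3→M2: 100 × €3 = €300
  F4→M2: 15 × €5 = €75
  F4→M3: 30 × €2 = €60
  F4→M4: 15 × €5 = €75
Total = 595 + 30 + 120 + 300 + 75 + 60 + 75 = €1255.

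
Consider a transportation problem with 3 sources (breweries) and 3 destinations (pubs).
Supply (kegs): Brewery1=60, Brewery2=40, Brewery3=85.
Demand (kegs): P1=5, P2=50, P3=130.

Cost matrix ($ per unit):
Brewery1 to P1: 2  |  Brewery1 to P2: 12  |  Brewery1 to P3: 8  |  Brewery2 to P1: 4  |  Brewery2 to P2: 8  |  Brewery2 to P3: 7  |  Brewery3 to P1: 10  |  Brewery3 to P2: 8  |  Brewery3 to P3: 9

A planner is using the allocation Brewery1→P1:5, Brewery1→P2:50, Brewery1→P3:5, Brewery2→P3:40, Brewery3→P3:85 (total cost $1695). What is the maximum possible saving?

Current plan cost = 5·2 + 50·12 + 5·8 + 40·7 + 85·9 = $1695.
Optimal plan:
  Brewery1–P1: 5 × $2 = $10
  Brewery1–P3: 55 × $8 = $440
  Brewery2–P3: 40 × $7 = $280
  Brewery3–P2: 50 × $8 = $400
  Brewery3–P3: 35 × $9 = $315
Optimal cost = $1445.
Saving = 1695 − 1445 = $250.

250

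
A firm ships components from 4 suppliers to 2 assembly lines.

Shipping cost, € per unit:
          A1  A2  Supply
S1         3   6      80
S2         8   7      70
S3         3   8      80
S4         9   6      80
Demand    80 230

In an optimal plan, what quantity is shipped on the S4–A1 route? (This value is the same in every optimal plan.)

Optimal shipments:
  S1–A2: 80 batches
  S2–A2: 70 batches
  S3–A1: 80 batches
  S4–A2: 80 batches
Total cost = €1690.
The route S4→A1 is not used.

0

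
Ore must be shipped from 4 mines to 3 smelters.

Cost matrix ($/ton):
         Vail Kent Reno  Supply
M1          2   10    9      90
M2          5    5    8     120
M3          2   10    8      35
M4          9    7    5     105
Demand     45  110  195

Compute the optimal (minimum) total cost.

A cheapest plan:
  M1→Vail: 45 tons
  M1→Reno: 45 tons
  M2→Kent: 110 tons
  M2→Reno: 10 tons
  M3→Reno: 35 tons
  M4→Reno: 105 tons
Total cost = $1930.

1930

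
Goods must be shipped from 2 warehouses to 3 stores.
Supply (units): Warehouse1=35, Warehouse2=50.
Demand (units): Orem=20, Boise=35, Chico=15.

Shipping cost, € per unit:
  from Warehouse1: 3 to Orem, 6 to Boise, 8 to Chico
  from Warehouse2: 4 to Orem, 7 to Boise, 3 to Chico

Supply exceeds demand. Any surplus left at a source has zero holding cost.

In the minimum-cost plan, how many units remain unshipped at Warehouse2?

Minimum-cost shipments:
  Warehouse1–Orem: 20 × €3 = €60
  Warehouse1–Boise: 15 × €6 = €90
  Warehouse2–Boise: 20 × €7 = €140
  Warehouse2–Chico: 15 × €3 = €45
Total cost = €335.
Warehouse2 ships 35 of its 50, leaving 15.

15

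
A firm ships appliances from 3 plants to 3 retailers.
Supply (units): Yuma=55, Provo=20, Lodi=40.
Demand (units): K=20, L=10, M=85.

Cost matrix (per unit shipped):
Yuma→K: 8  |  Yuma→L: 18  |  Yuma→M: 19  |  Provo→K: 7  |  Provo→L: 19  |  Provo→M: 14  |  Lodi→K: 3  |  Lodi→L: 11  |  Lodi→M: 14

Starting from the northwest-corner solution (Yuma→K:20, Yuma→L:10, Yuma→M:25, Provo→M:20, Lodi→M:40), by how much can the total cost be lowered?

20

Current plan cost = 20·8 + 10·18 + 25·19 + 20·14 + 40·14 = 1655.
Optimal plan:
  Yuma→M: 55 units
  Provo→M: 20 units
  Lodi→K: 20 units
  Lodi→L: 10 units
  Lodi→M: 10 units
Optimal cost = 1635.
Saving = 1655 − 1635 = 20.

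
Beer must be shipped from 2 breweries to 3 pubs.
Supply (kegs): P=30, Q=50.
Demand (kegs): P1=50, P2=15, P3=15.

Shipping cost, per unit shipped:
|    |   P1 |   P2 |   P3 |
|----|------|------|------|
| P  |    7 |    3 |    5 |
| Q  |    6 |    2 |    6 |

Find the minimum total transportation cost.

Optimal allocation:
  P–P2: 15 × 3 = 45
  P–P3: 15 × 5 = 75
  Q–P1: 50 × 6 = 300
Total = 45 + 75 + 300 = 420.

420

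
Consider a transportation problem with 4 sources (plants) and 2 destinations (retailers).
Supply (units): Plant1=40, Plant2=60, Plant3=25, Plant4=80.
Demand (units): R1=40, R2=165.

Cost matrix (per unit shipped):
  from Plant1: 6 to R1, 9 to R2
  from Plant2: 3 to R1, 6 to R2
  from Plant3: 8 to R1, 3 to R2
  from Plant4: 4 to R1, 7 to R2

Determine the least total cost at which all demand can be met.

Optimal allocation:
  Plant1 to R2: 40 units
  Plant2 to R1: 40 units
  Plant2 to R2: 20 units
  Plant3 to R2: 25 units
  Plant4 to R2: 80 units
Total cost = 1235.
(Supply check: Plant1 ships 40; Plant2 ships 60; Plant3 ships 25; Plant4 ships 80.)

1235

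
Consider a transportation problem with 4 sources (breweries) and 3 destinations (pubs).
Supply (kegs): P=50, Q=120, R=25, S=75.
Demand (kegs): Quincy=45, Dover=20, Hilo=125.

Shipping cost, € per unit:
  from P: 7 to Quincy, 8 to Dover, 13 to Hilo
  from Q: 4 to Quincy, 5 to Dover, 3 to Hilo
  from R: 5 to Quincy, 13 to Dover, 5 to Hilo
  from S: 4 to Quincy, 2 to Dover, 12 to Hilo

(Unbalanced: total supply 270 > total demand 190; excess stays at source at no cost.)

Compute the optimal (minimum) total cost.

One minimum-cost allocation:
  Q–Hilo: 120 × €3 = €360
  R–Hilo: 5 × €5 = €25
  S–Quincy: 45 × €4 = €180
  S–Dover: 20 × €2 = €40
Total = 360 + 25 + 180 + 40 = €605.

605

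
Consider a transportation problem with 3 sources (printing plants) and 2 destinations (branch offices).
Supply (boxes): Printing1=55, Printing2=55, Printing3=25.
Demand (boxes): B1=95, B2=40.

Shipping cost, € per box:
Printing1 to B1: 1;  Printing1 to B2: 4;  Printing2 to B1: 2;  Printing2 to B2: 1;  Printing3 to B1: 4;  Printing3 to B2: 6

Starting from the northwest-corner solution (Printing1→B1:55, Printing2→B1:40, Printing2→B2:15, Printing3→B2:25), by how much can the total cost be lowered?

75

Current plan cost = 55·1 + 40·2 + 15·1 + 25·6 = €300.
Optimal plan:
  Printing1 to B1: 55 × €1 = €55
  Printing2 to B1: 15 × €2 = €30
  Printing2 to B2: 40 × €1 = €40
  Printing3 to B1: 25 × €4 = €100
Optimal cost = €225.
Saving = 300 − 225 = €75.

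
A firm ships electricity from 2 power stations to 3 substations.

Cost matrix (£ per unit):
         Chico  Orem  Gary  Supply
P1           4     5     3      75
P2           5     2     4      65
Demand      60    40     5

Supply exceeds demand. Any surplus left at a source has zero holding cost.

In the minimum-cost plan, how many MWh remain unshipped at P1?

Minimum-cost shipments:
  P1→Chico: 60 × £4 = £240
  P1→Gary: 5 × £3 = £15
  P2→Orem: 40 × £2 = £80
Total cost = £335.
P1 ships 65 of its 75, leaving 10.

10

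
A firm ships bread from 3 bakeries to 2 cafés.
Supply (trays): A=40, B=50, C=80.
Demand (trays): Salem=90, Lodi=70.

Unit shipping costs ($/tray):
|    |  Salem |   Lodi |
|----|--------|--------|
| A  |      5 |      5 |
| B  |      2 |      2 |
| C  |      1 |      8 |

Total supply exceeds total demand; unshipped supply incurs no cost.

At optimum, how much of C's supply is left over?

0

An optimal plan:
  A to Lodi: 30 × $5 = $150
  B to Salem: 10 × $2 = $20
  B to Lodi: 40 × $2 = $80
  C to Salem: 80 × $1 = $80
Total cost = $330.
C ships 80 of its 80, leaving 0.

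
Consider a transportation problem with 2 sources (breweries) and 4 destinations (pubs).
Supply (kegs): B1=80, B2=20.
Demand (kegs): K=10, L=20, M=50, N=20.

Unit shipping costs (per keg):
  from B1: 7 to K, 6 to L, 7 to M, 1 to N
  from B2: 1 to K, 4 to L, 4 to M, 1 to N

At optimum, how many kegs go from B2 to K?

Optimal shipments:
  B1→L: 20 × 6 = 120
  B1→M: 40 × 7 = 280
  B1→N: 20 × 1 = 20
  B2→K: 10 × 1 = 10
  B2→M: 10 × 4 = 40
Total cost = 470.
So B2→K carries 10 kegs.

10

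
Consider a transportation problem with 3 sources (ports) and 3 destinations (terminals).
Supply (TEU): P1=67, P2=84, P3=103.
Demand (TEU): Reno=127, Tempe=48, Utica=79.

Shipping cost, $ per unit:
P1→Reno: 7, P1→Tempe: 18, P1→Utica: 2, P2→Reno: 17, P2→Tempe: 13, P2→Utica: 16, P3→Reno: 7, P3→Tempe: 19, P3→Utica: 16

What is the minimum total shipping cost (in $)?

An optimal shipping plan:
  P1–Utica: 67 × $2 = $134
  P2–Reno: 24 × $17 = $408
  P2–Tempe: 48 × $13 = $624
  P2–Utica: 12 × $16 = $192
  P3–Reno: 103 × $7 = $721
Total = 134 + 408 + 624 + 192 + 721 = $2079.
(Supply check: P1 ships 67; P2 ships 84; P3 ships 103.)

2079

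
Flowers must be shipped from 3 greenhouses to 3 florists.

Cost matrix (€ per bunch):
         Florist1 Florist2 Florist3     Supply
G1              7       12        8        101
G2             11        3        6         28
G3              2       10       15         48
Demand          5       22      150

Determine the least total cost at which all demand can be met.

1521

A cheapest plan:
  G1->Florist3: 101 × €8 = €808
  G2->Florist3: 28 × €6 = €168
  G3->Florist1: 5 × €2 = €10
  G3->Florist2: 22 × €10 = €220
  G3->Florist3: 21 × €15 = €315
Total = 808 + 168 + 10 + 220 + 315 = €1521.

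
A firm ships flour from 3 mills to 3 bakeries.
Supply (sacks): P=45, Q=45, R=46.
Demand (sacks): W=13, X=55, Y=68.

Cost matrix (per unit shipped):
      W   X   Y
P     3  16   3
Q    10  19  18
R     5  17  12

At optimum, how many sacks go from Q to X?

45

Optimal shipments:
  P to Y: 45 sacks
  Q to X: 45 sacks
  R to W: 13 sacks
  R to X: 10 sacks
  R to Y: 23 sacks
Total cost = 1501.
So Q→X carries 45 sacks.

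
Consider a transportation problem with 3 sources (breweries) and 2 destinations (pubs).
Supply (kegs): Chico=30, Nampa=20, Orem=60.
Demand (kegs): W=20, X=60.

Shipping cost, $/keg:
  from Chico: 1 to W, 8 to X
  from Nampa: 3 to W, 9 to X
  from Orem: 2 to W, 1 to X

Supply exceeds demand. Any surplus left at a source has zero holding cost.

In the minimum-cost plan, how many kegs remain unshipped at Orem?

0

An optimal plan:
  Chico–W: 20 × $1 = $20
  Orem–X: 60 × $1 = $60
Total cost = $80.
Orem ships 60 of its 60, leaving 0.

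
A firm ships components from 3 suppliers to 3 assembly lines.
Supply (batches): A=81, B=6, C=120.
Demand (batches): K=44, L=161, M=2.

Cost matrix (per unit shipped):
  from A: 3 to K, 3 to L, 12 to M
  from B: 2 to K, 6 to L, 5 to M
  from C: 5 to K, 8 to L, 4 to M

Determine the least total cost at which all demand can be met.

An optimal shipping plan:
  A to L: 81 × 3 = 243
  B to K: 6 × 2 = 12
  C to K: 38 × 5 = 190
  C to L: 80 × 8 = 640
  C to M: 2 × 4 = 8
Total = 243 + 12 + 190 + 640 + 8 = 1093.

1093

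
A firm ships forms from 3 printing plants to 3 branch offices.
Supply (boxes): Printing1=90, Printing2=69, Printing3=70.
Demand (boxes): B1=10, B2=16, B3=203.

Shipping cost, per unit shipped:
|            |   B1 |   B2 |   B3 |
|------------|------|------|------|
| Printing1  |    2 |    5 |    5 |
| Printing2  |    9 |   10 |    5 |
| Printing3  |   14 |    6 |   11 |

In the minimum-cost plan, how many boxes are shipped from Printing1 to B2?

Optimal shipments:
  Printing1 to B1: 10 boxes
  Printing1 to B3: 80 boxes
  Printing2 to B3: 69 boxes
  Printing3 to B2: 16 boxes
  Printing3 to B3: 54 boxes
Total cost = 1455.
The route Printing1→B2 is not used.

0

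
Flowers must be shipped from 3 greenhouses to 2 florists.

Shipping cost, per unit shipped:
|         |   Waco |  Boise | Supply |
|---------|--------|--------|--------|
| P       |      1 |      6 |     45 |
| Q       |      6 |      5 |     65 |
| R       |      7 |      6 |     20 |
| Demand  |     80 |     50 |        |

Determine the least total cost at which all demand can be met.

525

An optimal shipping plan:
  P to Waco: 45 × 1 = 45
  Q to Waco: 35 × 6 = 210
  Q to Boise: 30 × 5 = 150
  R to Boise: 20 × 6 = 120
Total = 45 + 210 + 150 + 120 = 525.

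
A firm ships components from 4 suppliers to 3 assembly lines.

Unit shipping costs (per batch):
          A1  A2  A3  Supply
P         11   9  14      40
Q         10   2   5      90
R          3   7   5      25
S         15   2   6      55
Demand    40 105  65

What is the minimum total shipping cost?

One minimum-cost allocation:
  P to A1: 15 × 11 = 165
  P to A2: 25 × 9 = 225
  Q to A2: 25 × 2 = 50
  Q to A3: 65 × 5 = 325
  R to A1: 25 × 3 = 75
  S to A2: 55 × 2 = 110
Total = 165 + 225 + 50 + 325 + 75 + 110 = 950.

950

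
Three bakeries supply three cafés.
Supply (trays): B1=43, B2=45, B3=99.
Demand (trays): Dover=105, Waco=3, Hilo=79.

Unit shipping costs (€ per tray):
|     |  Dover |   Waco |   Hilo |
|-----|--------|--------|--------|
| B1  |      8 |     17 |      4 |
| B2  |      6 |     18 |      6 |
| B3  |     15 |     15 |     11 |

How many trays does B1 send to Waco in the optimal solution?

0

The minimum-cost plan:
  B1→Hilo: 43 × €4 = €172
  B2→Dover: 45 × €6 = €270
  B3→Dover: 60 × €15 = €900
  B3→Waco: 3 × €15 = €45
  B3→Hilo: 36 × €11 = €396
Total cost = €1783.
The route B1→Waco is not used.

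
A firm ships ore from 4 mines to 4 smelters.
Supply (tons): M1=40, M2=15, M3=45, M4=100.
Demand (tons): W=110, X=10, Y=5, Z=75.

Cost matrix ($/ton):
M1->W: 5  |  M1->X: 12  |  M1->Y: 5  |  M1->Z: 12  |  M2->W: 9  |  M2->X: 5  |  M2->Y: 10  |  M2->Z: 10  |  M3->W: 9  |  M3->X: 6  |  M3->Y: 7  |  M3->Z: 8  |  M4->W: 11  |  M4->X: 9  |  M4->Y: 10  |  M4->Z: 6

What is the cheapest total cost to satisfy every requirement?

Optimal allocation:
  M1->W: 40 × $5 = $200
  M2->W: 5 × $9 = $45
  M2->X: 10 × $5 = $50
  M3->W: 40 × $9 = $360
  M3->Y: 5 × $7 = $35
  M4->W: 25 × $11 = $275
  M4->Z: 75 × $6 = $450
Total = 200 + 45 + 50 + 360 + 35 + 275 + 450 = $1415.
(Supply check: M1 ships 40; M2 ships 15; M3 ships 45; M4 ships 100.)

1415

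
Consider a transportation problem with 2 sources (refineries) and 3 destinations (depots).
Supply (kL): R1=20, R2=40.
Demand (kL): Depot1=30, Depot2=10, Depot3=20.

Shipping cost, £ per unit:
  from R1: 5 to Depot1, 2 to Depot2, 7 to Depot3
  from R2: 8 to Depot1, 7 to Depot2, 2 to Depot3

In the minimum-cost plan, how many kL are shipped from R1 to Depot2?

10

Solving gives:
  R1→Depot1: 10 × £5 = £50
  R1→Depot2: 10 × £2 = £20
  R2→Depot1: 20 × £8 = £160
  R2→Depot3: 20 × £2 = £40
Total cost = £270.
So R1→Depot2 carries 10 kL.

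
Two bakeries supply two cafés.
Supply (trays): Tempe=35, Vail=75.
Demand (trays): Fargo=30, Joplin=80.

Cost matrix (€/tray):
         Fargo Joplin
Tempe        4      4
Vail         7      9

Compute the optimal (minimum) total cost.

755

One minimum-cost allocation:
  Tempe to Joplin: 35 × €4 = €140
  Vail to Fargo: 30 × €7 = €210
  Vail to Joplin: 45 × €9 = €405
Total = 140 + 210 + 405 = €755.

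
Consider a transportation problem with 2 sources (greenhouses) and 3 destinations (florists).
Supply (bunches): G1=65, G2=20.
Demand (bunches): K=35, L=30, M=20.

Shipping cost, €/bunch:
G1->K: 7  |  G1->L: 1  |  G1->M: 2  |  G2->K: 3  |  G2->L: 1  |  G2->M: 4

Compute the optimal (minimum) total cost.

235

An optimal shipping plan:
  G1 to K: 15 bunches
  G1 to L: 30 bunches
  G1 to M: 20 bunches
  G2 to K: 20 bunches
Total cost = €235.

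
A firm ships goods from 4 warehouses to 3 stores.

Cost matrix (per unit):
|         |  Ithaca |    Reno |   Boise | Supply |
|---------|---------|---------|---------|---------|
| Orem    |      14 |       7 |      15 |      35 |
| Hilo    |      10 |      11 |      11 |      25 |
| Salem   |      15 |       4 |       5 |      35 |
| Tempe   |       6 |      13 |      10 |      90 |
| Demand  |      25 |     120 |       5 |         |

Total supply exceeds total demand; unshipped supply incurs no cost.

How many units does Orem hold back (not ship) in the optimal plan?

0

An optimal plan:
  Orem to Reno: 35 × 7 = 245
  Hilo to Reno: 25 × 11 = 275
  Salem to Reno: 35 × 4 = 140
  Tempe to Ithaca: 25 × 6 = 150
  Tempe to Reno: 25 × 13 = 325
  Tempe to Boise: 5 × 10 = 50
Total cost = 1185.
Orem ships 35 of its 35, leaving 0.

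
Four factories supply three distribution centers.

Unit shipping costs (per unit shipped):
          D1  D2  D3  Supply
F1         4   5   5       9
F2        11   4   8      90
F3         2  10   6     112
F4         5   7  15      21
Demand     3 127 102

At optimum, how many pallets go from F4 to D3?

Solving gives:
  F1→D2: 9 × 5 = 45
  F2→D2: 90 × 4 = 360
  F3→D1: 3 × 2 = 6
  F3→D2: 7 × 10 = 70
  F3→D3: 102 × 6 = 612
  F4→D2: 21 × 7 = 147
Total cost = 1240.
The route F4→D3 is not used.

0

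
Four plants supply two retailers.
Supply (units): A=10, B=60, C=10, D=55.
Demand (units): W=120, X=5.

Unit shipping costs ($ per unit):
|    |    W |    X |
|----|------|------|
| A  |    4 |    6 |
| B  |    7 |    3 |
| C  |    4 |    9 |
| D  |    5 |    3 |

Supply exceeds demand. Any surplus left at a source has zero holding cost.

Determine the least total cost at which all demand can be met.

685

Optimal allocation:
  A to W: 10 × $4 = $40
  B to W: 45 × $7 = $315
  B to X: 5 × $3 = $15
  C to W: 10 × $4 = $40
  D to W: 55 × $5 = $275
Total = 40 + 315 + 15 + 40 + 275 = $685.
(Supply check: A ships 10; B ships 50; C ships 10; D ships 55.)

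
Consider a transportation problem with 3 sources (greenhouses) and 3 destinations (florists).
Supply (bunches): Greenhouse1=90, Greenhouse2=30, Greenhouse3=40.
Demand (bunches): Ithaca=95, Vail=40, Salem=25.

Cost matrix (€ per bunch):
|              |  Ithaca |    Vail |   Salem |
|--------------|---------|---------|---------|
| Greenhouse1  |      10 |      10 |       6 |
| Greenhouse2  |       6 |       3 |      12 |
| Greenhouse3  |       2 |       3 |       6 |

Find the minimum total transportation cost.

Optimal allocation:
  Greenhouse1→Ithaca: 55 × €10 = €550
  Greenhouse1→Vail: 10 × €10 = €100
  Greenhouse1→Salem: 25 × €6 = €150
  Greenhouse2→Vail: 30 × €3 = €90
  Greenhouse3→Ithaca: 40 × €2 = €80
Total = 550 + 100 + 150 + 90 + 80 = €970.

970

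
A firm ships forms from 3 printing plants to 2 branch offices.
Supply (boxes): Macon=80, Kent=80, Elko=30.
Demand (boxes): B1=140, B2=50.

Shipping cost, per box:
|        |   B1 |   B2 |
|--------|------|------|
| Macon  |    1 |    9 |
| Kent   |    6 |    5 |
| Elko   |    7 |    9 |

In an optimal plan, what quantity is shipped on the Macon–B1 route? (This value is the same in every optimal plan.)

80

Optimal shipments:
  Macon–B1: 80 × 1 = 80
  Kent–B1: 30 × 6 = 180
  Kent–B2: 50 × 5 = 250
  Elko–B1: 30 × 7 = 210
Total cost = 720.
So Macon→B1 carries 80 boxes.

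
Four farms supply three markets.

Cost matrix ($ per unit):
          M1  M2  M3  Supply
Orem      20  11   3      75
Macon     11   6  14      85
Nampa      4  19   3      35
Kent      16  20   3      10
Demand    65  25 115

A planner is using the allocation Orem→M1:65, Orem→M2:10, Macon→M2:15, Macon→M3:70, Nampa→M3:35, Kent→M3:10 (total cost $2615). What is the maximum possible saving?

Current plan cost = 65·20 + 10·11 + 15·6 + 70·14 + 35·3 + 10·3 = $2615.
Optimal plan:
  Orem to M3: 75 × $3 = $225
  Macon to M1: 60 × $11 = $660
  Macon to M2: 25 × $6 = $150
  Nampa to M1: 5 × $4 = $20
  Nampa to M3: 30 × $3 = $90
  Kent to M3: 10 × $3 = $30
Optimal cost = $1175.
Saving = 2615 − 1175 = $1440.

1440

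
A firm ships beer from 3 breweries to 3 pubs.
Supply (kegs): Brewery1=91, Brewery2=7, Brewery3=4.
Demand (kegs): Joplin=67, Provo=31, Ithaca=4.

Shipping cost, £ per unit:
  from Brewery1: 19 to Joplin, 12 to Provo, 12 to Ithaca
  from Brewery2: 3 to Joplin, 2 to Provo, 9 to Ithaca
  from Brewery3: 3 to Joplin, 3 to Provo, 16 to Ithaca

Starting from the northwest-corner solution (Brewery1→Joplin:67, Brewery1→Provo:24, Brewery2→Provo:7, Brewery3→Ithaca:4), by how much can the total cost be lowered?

Current plan cost = 67·19 + 24·12 + 7·2 + 4·16 = £1639.
Optimal plan:
  Brewery1->Joplin: 56 × £19 = £1064
  Brewery1->Provo: 31 × £12 = £372
  Brewery1->Ithaca: 4 × £12 = £48
  Brewery2->Joplin: 7 × £3 = £21
  Brewery3->Joplin: 4 × £3 = £12
Optimal cost = £1517.
Saving = 1639 − 1517 = £122.

122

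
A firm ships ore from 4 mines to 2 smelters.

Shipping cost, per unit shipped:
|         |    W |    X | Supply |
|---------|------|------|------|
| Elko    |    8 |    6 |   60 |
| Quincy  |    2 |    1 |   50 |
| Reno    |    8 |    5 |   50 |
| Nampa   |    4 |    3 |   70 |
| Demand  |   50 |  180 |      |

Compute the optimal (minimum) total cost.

920

Optimal allocation:
  Elko→X: 60 tons
  Quincy→W: 50 tons
  Reno→X: 50 tons
  Nampa→X: 70 tons
Total cost = 920.
(Supply check: Elko ships 60; Quincy ships 50; Reno ships 50; Nampa ships 70.)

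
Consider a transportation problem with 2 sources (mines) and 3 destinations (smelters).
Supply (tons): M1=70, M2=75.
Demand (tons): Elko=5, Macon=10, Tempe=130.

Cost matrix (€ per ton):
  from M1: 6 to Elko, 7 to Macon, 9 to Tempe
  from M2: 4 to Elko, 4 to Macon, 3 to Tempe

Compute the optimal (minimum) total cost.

820

Optimal allocation:
  M1→Elko: 5 × €6 = €30
  M1→Macon: 10 × €7 = €70
  M1→Tempe: 55 × €9 = €495
  M2→Tempe: 75 × €3 = €225
Total = 30 + 70 + 495 + 225 = €820.
(Supply check: M1 ships 70; M2 ships 75.)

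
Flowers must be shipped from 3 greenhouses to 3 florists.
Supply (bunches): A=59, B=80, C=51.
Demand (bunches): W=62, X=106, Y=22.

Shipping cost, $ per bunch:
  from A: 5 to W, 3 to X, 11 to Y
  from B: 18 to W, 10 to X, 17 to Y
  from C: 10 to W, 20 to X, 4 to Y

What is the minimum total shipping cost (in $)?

An optimal shipping plan:
  A->W: 33 × $5 = $165
  A->X: 26 × $3 = $78
  B->X: 80 × $10 = $800
  C->W: 29 × $10 = $290
  C->Y: 22 × $4 = $88
Total = 165 + 78 + 800 + 290 + 88 = $1421.

1421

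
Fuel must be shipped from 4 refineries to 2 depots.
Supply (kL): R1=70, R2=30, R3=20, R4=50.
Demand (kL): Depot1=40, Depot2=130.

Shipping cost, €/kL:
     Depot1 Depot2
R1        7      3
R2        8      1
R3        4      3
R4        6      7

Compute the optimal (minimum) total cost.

610

One minimum-cost allocation:
  R1 to Depot2: 70 × €3 = €210
  R2 to Depot2: 30 × €1 = €30
  R3 to Depot2: 20 × €3 = €60
  R4 to Depot1: 40 × €6 = €240
  R4 to Depot2: 10 × €7 = €70
Total = 210 + 30 + 60 + 240 + 70 = €610.
(Supply check: R1 ships 70; R2 ships 30; R3 ships 20; R4 ships 50.)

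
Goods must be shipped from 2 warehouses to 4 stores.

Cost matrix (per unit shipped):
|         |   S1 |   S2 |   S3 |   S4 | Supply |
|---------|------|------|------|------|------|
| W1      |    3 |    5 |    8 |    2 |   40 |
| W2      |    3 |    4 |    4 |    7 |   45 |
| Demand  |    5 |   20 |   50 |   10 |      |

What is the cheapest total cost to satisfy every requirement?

355

An optimal shipping plan:
  W1→S1: 5 × 3 = 15
  W1→S2: 20 × 5 = 100
  W1→S3: 5 × 8 = 40
  W1→S4: 10 × 2 = 20
  W2→S3: 45 × 4 = 180
Total = 15 + 100 + 40 + 20 + 180 = 355.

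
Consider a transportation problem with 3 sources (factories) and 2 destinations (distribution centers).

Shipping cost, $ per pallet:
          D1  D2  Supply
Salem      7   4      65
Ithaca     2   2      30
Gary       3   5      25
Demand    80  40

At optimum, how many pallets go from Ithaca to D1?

30

Solving gives:
  Salem–D1: 25 × $7 = $175
  Salem–D2: 40 × $4 = $160
  Ithaca–D1: 30 × $2 = $60
  Gary–D1: 25 × $3 = $75
Total cost = $470.
So Ithaca→D1 carries 30 pallets.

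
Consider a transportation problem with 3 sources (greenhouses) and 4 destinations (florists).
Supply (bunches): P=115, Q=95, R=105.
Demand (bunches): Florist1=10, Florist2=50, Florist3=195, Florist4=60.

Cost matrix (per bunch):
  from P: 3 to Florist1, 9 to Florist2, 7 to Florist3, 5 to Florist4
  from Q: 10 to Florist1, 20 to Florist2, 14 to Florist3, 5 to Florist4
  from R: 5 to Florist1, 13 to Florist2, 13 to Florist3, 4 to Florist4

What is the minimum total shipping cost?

A cheapest plan:
  P->Florist3: 115 × 7 = 805
  Q->Florist3: 80 × 14 = 1120
  Q->Florist4: 15 × 5 = 75
  R->Florist1: 10 × 5 = 50
  R->Florist2: 50 × 13 = 650
  R->Florist4: 45 × 4 = 180
Total = 805 + 1120 + 75 + 50 + 650 + 180 = 2880.

2880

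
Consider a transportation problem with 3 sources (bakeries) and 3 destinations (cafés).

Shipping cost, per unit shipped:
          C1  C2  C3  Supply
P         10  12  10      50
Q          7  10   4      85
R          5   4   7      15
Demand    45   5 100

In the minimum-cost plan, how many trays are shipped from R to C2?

5

Solving gives:
  P→C1: 35 × 10 = 350
  P→C3: 15 × 10 = 150
  Q→C3: 85 × 4 = 340
  R→C1: 10 × 5 = 50
  R→C2: 5 × 4 = 20
Total cost = 910.
So R→C2 carries 5 trays.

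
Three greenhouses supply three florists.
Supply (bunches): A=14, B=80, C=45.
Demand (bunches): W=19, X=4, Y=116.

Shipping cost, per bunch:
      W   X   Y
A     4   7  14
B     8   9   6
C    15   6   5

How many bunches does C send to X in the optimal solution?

4

The minimum-cost plan:
  A→W: 14 × 4 = 56
  B→W: 5 × 8 = 40
  B→Y: 75 × 6 = 450
  C→X: 4 × 6 = 24
  C→Y: 41 × 5 = 205
Total cost = 775.
So C→X carries 4 bunches.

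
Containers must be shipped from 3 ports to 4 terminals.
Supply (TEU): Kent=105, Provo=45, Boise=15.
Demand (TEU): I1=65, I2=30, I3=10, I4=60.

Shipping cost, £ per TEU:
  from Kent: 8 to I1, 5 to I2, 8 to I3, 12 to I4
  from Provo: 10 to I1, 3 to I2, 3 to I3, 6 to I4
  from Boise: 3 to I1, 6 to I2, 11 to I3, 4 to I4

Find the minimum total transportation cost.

1080

One minimum-cost allocation:
  Kent->I1: 65 × £8 = £520
  Kent->I2: 30 × £5 = £150
  Kent->I3: 10 × £8 = £80
  Provo->I4: 45 × £6 = £270
  Boise->I4: 15 × £4 = £60
Total = 520 + 150 + 80 + 270 + 60 = £1080.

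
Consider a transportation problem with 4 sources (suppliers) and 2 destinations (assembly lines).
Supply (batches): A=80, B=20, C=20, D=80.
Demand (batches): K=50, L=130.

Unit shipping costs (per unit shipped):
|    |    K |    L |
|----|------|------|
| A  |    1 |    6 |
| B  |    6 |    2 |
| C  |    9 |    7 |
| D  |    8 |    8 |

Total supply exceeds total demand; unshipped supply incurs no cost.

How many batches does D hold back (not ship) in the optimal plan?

Minimum-cost shipments:
  A→K: 50 × 1 = 50
  A→L: 30 × 6 = 180
  B→L: 20 × 2 = 40
  C→L: 20 × 7 = 140
  D→L: 60 × 8 = 480
Total cost = 890.
D ships 60 of its 80, leaving 20.

20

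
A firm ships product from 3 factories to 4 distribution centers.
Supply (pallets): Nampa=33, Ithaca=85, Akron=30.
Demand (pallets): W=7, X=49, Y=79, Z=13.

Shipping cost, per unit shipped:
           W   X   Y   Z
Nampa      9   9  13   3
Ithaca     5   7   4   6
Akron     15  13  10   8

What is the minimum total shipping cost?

A cheapest plan:
  Nampa→X: 20 × 9 = 180
  Nampa→Z: 13 × 3 = 39
  Ithaca→W: 7 × 5 = 35
  Ithaca→X: 29 × 7 = 203
  Ithaca→Y: 49 × 4 = 196
  Akron→Y: 30 × 10 = 300
Total = 180 + 39 + 35 + 203 + 196 + 300 = 953.

953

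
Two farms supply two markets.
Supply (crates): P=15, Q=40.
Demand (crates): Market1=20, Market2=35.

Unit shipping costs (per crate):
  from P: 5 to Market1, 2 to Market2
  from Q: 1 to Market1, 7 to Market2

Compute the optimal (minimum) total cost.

190

Optimal allocation:
  P–Market2: 15 × 2 = 30
  Q–Market1: 20 × 1 = 20
  Q–Market2: 20 × 7 = 140
Total = 30 + 20 + 140 = 190.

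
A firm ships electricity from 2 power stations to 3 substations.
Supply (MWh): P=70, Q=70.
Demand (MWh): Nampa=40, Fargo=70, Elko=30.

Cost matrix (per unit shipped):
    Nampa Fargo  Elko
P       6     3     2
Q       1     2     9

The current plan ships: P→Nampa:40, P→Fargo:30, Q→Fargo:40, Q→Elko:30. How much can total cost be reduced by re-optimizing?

Current plan cost = 40·6 + 30·3 + 40·2 + 30·9 = 680.
Optimal plan:
  P->Fargo: 40 MWh
  P->Elko: 30 MWh
  Q->Nampa: 40 MWh
  Q->Fargo: 30 MWh
Optimal cost = 280.
Saving = 680 − 280 = 400.

400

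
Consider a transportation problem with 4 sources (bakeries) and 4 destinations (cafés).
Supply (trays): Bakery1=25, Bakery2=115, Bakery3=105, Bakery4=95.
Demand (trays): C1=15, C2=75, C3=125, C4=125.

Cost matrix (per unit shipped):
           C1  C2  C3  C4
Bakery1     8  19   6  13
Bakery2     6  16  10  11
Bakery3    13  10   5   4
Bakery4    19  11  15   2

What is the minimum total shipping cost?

Optimal allocation:
  Bakery1→C3: 25 trays
  Bakery2→C1: 15 trays
  Bakery2→C3: 100 trays
  Bakery3→C2: 75 trays
  Bakery3→C4: 30 trays
  Bakery4→C4: 95 trays
Total cost = 2300.

2300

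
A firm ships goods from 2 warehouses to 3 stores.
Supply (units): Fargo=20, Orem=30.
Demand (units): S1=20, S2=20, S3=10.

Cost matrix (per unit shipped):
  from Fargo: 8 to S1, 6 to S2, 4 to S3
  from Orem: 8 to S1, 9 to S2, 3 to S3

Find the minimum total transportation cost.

310

Optimal allocation:
  Fargo->S2: 20 × 6 = 120
  Orem->S1: 20 × 8 = 160
  Orem->S3: 10 × 3 = 30
Total = 120 + 160 + 30 = 310.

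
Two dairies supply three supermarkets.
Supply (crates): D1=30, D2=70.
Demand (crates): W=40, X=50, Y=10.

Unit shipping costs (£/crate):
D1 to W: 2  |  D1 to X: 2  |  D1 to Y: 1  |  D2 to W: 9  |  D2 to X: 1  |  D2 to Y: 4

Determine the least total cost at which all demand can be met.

Optimal allocation:
  D1→W: 30 × £2 = £60
  D2→W: 10 × £9 = £90
  D2→X: 50 × £1 = £50
  D2→Y: 10 × £4 = £40
Total = 60 + 90 + 50 + 40 = £240.

240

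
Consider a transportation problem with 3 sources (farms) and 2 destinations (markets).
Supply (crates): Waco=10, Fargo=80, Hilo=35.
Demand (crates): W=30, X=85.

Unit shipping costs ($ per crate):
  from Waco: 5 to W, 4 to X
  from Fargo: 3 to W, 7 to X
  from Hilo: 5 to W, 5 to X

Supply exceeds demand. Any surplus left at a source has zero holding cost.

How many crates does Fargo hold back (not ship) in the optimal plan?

Minimum-cost shipments:
  Waco->X: 10 × $4 = $40
  Fargo->W: 30 × $3 = $90
  Fargo->X: 40 × $7 = $280
  Hilo->X: 35 × $5 = $175
Total cost = $585.
Fargo ships 70 of its 80, leaving 10.

10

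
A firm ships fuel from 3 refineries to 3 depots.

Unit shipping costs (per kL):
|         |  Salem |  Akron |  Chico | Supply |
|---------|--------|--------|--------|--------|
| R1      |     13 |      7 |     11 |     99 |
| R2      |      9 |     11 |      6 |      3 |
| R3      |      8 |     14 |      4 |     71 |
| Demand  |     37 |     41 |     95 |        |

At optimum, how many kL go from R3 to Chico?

71

Optimal shipments:
  R1 to Salem: 37 × 13 = 481
  R1 to Akron: 41 × 7 = 287
  R1 to Chico: 21 × 11 = 231
  R2 to Chico: 3 × 6 = 18
  R3 to Chico: 71 × 4 = 284
Total cost = 1301.
So R3→Chico carries 71 kL.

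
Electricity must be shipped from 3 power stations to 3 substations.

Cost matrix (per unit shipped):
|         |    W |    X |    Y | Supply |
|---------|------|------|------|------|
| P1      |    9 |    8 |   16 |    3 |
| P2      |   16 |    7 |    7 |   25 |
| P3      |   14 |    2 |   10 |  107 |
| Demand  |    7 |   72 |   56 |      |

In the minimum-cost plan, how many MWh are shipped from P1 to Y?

Optimal shipments:
  P1 to W: 3 × 9 = 27
  P2 to Y: 25 × 7 = 175
  P3 to W: 4 × 14 = 56
  P3 to X: 72 × 2 = 144
  P3 to Y: 31 × 10 = 310
Total cost = 712.
The route P1→Y is not used.

0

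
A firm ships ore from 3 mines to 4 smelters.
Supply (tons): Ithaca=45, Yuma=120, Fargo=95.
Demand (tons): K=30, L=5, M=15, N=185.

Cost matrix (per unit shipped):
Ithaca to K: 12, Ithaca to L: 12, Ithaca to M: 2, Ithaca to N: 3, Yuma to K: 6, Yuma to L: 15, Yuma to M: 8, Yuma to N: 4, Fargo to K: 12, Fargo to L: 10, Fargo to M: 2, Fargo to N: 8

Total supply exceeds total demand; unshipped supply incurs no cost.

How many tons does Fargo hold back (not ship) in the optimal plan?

25

An optimal plan:
  Ithaca->N: 45 tons
  Yuma->K: 30 tons
  Yuma->N: 90 tons
  Fargo->L: 5 tons
  Fargo->M: 15 tons
  Fargo->N: 50 tons
Total cost = 1155.
Fargo ships 70 of its 95, leaving 25.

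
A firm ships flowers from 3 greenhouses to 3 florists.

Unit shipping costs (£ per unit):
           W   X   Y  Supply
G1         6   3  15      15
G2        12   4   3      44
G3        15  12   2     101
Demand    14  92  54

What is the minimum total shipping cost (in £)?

935

An optimal shipping plan:
  G1→X: 15 × £3 = £45
  G2→X: 44 × £4 = £176
  G3→W: 14 × £15 = £210
  G3→X: 33 × £12 = £396
  G3→Y: 54 × £2 = £108
Total = 45 + 176 + 210 + 396 + 108 = £935.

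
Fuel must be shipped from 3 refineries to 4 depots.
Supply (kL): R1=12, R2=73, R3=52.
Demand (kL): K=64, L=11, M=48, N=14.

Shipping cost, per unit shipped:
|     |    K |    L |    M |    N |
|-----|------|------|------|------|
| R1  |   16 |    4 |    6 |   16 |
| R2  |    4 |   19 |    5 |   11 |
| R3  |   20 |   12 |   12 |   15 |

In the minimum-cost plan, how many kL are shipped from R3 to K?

0

The minimum-cost plan:
  R1–L: 11 × 4 = 44
  R1–M: 1 × 6 = 6
  R2–K: 64 × 4 = 256
  R2–M: 9 × 5 = 45
  R3–M: 38 × 12 = 456
  R3–N: 14 × 15 = 210
Total cost = 1017.
The route R3→K is not used.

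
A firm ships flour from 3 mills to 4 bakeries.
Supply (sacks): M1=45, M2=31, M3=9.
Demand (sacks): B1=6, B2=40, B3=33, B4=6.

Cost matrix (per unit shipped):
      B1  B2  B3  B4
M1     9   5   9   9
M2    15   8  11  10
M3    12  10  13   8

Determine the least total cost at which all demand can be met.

670

One minimum-cost allocation:
  M1 to B1: 3 sacks
  M1 to B2: 40 sacks
  M1 to B3: 2 sacks
  M2 to B3: 31 sacks
  M3 to B1: 3 sacks
  M3 to B4: 6 sacks
Total cost = 670.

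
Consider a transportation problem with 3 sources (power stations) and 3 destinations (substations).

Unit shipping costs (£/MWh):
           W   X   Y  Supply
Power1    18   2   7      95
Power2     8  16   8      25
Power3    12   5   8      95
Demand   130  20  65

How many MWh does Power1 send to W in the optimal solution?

Solving gives:
  Power1→W: 10 × £18 = £180
  Power1→X: 20 × £2 = £40
  Power1→Y: 65 × £7 = £455
  Power2→W: 25 × £8 = £200
  Power3→W: 95 × £12 = £1140
Total cost = £2015.
So Power1→W carries 10 MWh.

10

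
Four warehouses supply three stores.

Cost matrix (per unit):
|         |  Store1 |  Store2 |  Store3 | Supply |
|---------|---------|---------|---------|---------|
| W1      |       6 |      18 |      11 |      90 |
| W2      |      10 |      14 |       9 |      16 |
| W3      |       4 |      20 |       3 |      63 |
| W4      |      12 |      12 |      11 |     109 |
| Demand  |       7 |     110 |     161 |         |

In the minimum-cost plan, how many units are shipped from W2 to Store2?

The minimum-cost plan:
  W1–Store1: 7 units
  W1–Store3: 83 units
  W2–Store2: 1 units
  W2–Store3: 15 units
  W3–Store3: 63 units
  W4–Store2: 109 units
Total cost = 2601.
So W2→Store2 carries 1 units.

1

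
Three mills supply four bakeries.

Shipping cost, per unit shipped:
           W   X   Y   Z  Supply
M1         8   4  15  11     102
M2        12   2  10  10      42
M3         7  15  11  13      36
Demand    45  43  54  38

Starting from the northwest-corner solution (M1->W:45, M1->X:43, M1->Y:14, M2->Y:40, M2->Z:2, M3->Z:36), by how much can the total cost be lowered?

152

Current plan cost = 45·8 + 43·4 + 14·15 + 40·10 + 2·10 + 36·13 = 1630.
Optimal plan:
  M1 to W: 21 sacks
  M1 to X: 43 sacks
  M1 to Z: 38 sacks
  M2 to Y: 42 sacks
  M3 to W: 24 sacks
  M3 to Y: 12 sacks
Optimal cost = 1478.
Saving = 1630 − 1478 = 152.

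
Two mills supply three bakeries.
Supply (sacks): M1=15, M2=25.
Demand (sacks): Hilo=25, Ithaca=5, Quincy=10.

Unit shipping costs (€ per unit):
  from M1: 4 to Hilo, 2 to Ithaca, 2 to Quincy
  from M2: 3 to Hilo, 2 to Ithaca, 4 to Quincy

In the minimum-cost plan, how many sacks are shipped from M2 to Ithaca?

0

Optimal shipments:
  M1–Ithaca: 5 × €2 = €10
  M1–Quincy: 10 × €2 = €20
  M2–Hilo: 25 × €3 = €75
Total cost = €105.
The route M2→Ithaca is not used.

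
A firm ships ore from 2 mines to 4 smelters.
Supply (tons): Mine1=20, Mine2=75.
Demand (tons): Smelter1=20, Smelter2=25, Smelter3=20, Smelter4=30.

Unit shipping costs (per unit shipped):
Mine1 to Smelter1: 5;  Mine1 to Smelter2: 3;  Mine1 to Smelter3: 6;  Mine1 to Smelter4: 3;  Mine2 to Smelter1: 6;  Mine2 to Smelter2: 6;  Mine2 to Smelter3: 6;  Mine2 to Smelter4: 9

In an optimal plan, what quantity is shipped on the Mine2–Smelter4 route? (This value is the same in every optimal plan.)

Optimal shipments:
  Mine1→Smelter4: 20 tons
  Mine2→Smelter1: 20 tons
  Mine2→Smelter2: 25 tons
  Mine2→Smelter3: 20 tons
  Mine2→Smelter4: 10 tons
Total cost = 540.
So Mine2→Smelter4 carries 10 tons.

10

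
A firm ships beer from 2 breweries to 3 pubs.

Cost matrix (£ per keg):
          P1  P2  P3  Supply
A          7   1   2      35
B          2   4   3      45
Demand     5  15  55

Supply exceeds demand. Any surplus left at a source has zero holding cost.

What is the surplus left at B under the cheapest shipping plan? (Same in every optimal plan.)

Minimum-cost shipments:
  A–P2: 15 kegs
  A–P3: 20 kegs
  B–P1: 5 kegs
  B–P3: 35 kegs
Total cost = £170.
B ships 40 of its 45, leaving 5.

5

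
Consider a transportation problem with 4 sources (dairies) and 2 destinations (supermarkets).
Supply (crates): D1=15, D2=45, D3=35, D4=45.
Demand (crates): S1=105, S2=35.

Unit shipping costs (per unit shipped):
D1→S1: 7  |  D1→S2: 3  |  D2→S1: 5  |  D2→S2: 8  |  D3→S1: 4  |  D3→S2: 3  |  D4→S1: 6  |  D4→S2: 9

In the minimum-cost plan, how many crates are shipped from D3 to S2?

20

Optimal shipments:
  D1 to S2: 15 × 3 = 45
  D2 to S1: 45 × 5 = 225
  D3 to S1: 15 × 4 = 60
  D3 to S2: 20 × 3 = 60
  D4 to S1: 45 × 6 = 270
Total cost = 660.
So D3→S2 carries 20 crates.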